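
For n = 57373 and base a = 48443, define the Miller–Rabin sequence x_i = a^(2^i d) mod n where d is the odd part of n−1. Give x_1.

1

n − 1 = 57372 = 2^2 · 14343, so s = 2 and d = 14343.
x_0 = 48443^14343 mod 57373 = 57372.
x_1 = 57372^2 mod 57373 = 1.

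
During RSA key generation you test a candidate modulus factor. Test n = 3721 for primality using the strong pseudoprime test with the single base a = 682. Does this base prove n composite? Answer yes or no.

n − 1 = 3720 = 2^3 · 465, so s = 3 and d = 465.
x_0 = 682^465 mod 3721 = 682.
x_0 is neither 1 nor 3720, so continue squaring.
x_1 = 682^2 mod 3721 = 3720.
x_1 ≡ −1, so 682 is not a witness.

no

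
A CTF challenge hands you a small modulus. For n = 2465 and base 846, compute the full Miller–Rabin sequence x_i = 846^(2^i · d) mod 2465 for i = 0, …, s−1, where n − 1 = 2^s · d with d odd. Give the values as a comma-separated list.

1101, 1886, 1, 1, 1

n − 1 = 2464 = 2^5 · 77, so s = 5 and d = 77.
x_0 = 846^77 mod 2465 = 1101.
x_1 = 1101^2 mod 2465 = 1886.
x_2 = 1886^2 mod 2465 = 1.
x_3 = 1^2 mod 2465 = 1.
x_4 = 1^2 mod 2465 = 1.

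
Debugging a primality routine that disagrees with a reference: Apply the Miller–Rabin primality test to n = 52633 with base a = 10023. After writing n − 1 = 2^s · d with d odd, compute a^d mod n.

26781

n − 1 = 52632 = 2^3 · 6579, so s = 3 and d = 6579.
Repeated squaring mod 52633: 10023^1 ≡ 10023, 10023^2 ≡ 36765, 10023^4 ≡ 49785, 10023^8 ≡ 5622, 10023^16 ≡ 27084, 10023^32 ≡ 49568, 10023^64 ≡ 25551, 10023^128 ≡ 46502, 10023^256 ≡ 9199, 10023^512 ≡ 40370, 10023^1024 ≡ 8688, 10023^2048 ≡ 5622, 10023^4096 ≡ 27084.
6579 = 4096 + 2048 + 256 + 128 + 32 + 16 + 2 + 1, so 10023^6579 ≡ 27084·5622·9199·46502·49568·27084·36765·10023 ≡ 26781 (mod 52633).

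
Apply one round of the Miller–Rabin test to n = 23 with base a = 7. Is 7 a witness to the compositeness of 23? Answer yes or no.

n − 1 = 22 = 2^1 · 11, so s = 1 and d = 11.
Repeated squaring mod 23: 7^1 ≡ 7, 7^2 ≡ 3, 7^4 ≡ 9, 7^8 ≡ 12.
11 = 8 + 2 + 1, so 7^11 ≡ 12·3·7 ≡ 22 (mod 23).
x_0 = 7^11 mod 23 = 22.
x_0 = 22 ≡ −1, so 7 is not a witness.

no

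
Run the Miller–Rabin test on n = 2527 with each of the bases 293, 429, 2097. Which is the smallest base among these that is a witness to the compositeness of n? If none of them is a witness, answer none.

none

n − 1 = 2526 = 2^1 · 1263, so s = 1 and d = 1263.
Base 293: x_0 = 293^1263 mod 2527 = 2526. x_0 = 2526 ≡ −1, so 293 is not a witness.
Base 429: x_0 = 429^1263 mod 2527 = 1. x_0 = 1, so 429 is not a witness.
Base 2097: x_0 = 2097^1263 mod 2527 = 1. x_0 = 1, so 2097 is not a witness.
No listed base is a witness for 2527.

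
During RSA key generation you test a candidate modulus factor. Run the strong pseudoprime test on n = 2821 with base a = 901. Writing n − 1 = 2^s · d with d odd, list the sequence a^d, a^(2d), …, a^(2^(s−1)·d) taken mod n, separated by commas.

2729, 1

n − 1 = 2820 = 2^2 · 705, so s = 2 and d = 705.
x_0 = 901^705 mod 2821 = 2729.
x_1 = 2729^2 mod 2821 = 1.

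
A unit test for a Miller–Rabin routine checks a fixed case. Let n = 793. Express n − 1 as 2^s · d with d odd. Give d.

Halving: 792 → 396 → 198 → 99; 99 is odd.
So 792 = 2^3 · 99.

99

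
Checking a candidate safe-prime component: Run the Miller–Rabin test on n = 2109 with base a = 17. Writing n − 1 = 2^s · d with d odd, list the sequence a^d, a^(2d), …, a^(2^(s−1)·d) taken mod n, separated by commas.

n − 1 = 2108 = 2^2 · 527, so s = 2 and d = 527.
x_0 = 17^527 mod 2109 = 1868.
x_1 = 1868^2 mod 2109 = 1138.

1868, 1138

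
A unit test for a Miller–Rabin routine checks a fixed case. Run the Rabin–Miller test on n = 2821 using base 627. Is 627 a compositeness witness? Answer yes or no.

n − 1 = 2820 = 2^2 · 705, so s = 2 and d = 705.
x_0 = 627^705 mod 2821 = 1.
x_0 = 1, so 627 is not a witness.

no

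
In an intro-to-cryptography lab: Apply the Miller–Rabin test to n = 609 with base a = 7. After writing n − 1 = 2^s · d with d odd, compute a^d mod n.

n − 1 = 608 = 2^5 · 19, so s = 5 and d = 19.
7^19 mod 609 = 364.

364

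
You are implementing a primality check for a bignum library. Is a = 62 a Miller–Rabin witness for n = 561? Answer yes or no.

yes

n − 1 = 560 = 2^4 · 35, so s = 4 and d = 35.
x_0 = 62^35 mod 561 = 362.
x_0 is neither 1 nor 560, so continue squaring.
x_1 = 362^2 mod 561 = 331.
x_2 = 331^2 mod 561 = 166.
x_3 = 166^2 mod 561 = 67.
Reached i = s−1 = 3 without hitting −1: 62 is a Miller–Rabin witness and 561 is composite.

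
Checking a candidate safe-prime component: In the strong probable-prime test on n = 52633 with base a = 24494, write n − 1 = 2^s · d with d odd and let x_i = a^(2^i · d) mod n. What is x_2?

41098

n − 1 = 52632 = 2^3 · 6579, so s = 3 and d = 6579.
Repeated squaring mod 52633: 24494^1 ≡ 24494, 24494^2 ≡ 45102, 24494^4 ≡ 30220, 24494^8 ≡ 13217, 24494^16 ≡ 162, 24494^32 ≡ 26244, 24494^64 ≡ 44731, 24494^128 ≡ 18866, 24494^256 ≡ 21610, 24494^512 ≡ 32124, 24494^1024 ≡ 28778, 24494^2048 ≡ 45662, 24494^4096 ≡ 14582.
6579 = 4096 + 2048 + 256 + 128 + 32 + 16 + 2 + 1, so 24494^6579 ≡ 14582·45662·21610·18866·26244·162·45102·24494 ≡ 25236 (mod 52633).
x_0 = 25236.
x_1 = 25236^2 mod 52633 = 49029.
x_2 = 49029^2 mod 52633 = 41098.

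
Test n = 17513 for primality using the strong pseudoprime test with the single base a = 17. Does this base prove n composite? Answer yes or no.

n − 1 = 17512 = 2^3 · 2189, so s = 3 and d = 2189.
x_0 = 17^2189 mod 17513 = 9676.
x_0 is neither 1 nor 17512, so continue squaring.
x_1 = 9676^2 mod 17513 = 478.
x_2 = 478^2 mod 17513 = 815.
Reached i = s−1 = 2 without hitting −1: 17 is a Miller–Rabin witness and 17513 is composite.

yes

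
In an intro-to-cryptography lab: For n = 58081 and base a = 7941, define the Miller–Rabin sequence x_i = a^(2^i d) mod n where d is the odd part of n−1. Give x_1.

n − 1 = 58080 = 2^5 · 1815, so s = 5 and d = 1815.
Repeated squaring mod 58081: 7941^1 ≡ 7941, 7941^2 ≡ 41596, 7941^4 ≡ 52307, 7941^8 ≡ 582, 7941^16 ≡ 48319, 7941^32 ≡ 43804, 7941^64 ≡ 26500, 7941^128 ≡ 50710, 7941^256 ≡ 25906, 7941^512 ≡ 52962, 7941^1024 ≡ 9630.
1815 = 1024 + 512 + 256 + 16 + 4 + 2 + 1, so 7941^1815 ≡ 9630·52962·25906·48319·52307·41596·7941 ≡ 45760 (mod 58081).
x_0 = 45760.
x_1 = 45760^2 mod 58081 = 41388.

41388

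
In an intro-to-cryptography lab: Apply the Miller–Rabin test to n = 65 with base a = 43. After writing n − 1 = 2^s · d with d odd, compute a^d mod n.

n − 1 = 64 = 2^6 · 1, so s = 6 and d = 1.
43^1 mod 65 = 43.

43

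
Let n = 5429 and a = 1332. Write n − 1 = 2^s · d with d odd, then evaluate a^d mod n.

2588

n − 1 = 5428 = 2^2 · 1357, so s = 2 and d = 1357.
1332^1357 mod 5429 = 2588.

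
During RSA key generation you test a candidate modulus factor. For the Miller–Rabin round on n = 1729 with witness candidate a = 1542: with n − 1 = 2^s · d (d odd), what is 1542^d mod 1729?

512

n − 1 = 1728 = 2^6 · 27, so s = 6 and d = 27.
1542^27 mod 1729 = 512.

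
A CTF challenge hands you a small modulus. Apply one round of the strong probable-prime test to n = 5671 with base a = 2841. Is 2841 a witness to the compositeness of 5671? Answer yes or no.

n − 1 = 5670 = 2^1 · 2835, so s = 1 and d = 2835.
x_0 = 2841^2835 mod 5671 = 2088.
x_0 ∉ {1, 5670} and s = 1, so 2841 is a Miller–Rabin witness and 5671 is composite.

yes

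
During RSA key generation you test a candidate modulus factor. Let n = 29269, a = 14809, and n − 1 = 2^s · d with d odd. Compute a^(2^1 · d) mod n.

1

n − 1 = 29268 = 2^2 · 7317, so s = 2 and d = 7317.
x_0 = 14809^7317 mod 29269 = 29268.
x_1 = 29268^2 mod 29269 = 1.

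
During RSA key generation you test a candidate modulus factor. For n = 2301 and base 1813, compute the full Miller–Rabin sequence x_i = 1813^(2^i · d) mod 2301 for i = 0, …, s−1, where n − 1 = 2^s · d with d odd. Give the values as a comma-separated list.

1987, 1954

n − 1 = 2300 = 2^2 · 575, so s = 2 and d = 575.
x_0 = 1813^575 mod 2301 = 1987.
x_1 = 1987^2 mod 2301 = 1954.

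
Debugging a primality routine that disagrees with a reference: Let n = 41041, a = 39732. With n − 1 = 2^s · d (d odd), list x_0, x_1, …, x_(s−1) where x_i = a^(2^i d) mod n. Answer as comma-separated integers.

n − 1 = 41040 = 2^4 · 2565, so s = 4 and d = 2565.
x_0 = 39732^2565 mod 41041 = 17094.
x_1 = 17094^2 mod 41041 = 33957.
x_2 = 33957^2 mod 41041 = 30954.
x_3 = 30954^2 mod 41041 = 6930.

17094, 33957, 30954, 6930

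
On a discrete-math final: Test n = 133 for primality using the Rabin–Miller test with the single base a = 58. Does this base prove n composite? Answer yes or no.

no

n − 1 = 132 = 2^2 · 33, so s = 2 and d = 33.
x_0 = 58^33 mod 133 = 1.
x_0 = 1, so 58 is not a witness.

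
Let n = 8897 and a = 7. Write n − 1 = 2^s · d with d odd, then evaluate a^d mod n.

2618

n − 1 = 8896 = 2^6 · 139, so s = 6 and d = 139.
7^139 mod 8897 = 2618.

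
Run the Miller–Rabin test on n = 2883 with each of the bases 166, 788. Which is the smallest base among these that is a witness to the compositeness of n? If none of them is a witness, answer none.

n − 1 = 2882 = 2^1 · 1441, so s = 1 and d = 1441.
Base 166: x_0 = 166^1441 mod 2883 = 538. x_0 ∉ {1, 2882} and s = 1, so 166 is a Miller–Rabin witness and 2883 is composite.
Base 788: x_0 = 788^1441 mod 2883 = 695. x_0 ∉ {1, 2882} and s = 1, so 788 is a Miller–Rabin witness and 2883 is composite.
The smallest witness among the given bases is 166.

166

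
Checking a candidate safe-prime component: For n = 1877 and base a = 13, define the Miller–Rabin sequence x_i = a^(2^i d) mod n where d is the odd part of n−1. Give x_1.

n − 1 = 1876 = 2^2 · 469, so s = 2 and d = 469.
By repeated squaring, 13^469 ≡ 137 (mod 1877).
x_0 = 137.
x_1 = 137^2 mod 1877 = 1876.

1876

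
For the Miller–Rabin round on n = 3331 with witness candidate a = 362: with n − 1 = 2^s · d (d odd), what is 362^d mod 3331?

3330

n − 1 = 3330 = 2^1 · 1665, so s = 1 and d = 1665.
Repeated squaring mod 3331: 362^1 ≡ 362, 362^2 ≡ 1135, 362^4 ≡ 2459, 362^8 ≡ 916, 362^16 ≡ 2975, 362^32 ≡ 158, 362^64 ≡ 1647, 362^128 ≡ 1175, 362^256 ≡ 1591, 362^512 ≡ 3052, 362^1024 ≡ 1228.
1665 = 1024 + 512 + 128 + 1, so 362^1665 ≡ 1228·3052·1175·362 ≡ 3330 (mod 3331).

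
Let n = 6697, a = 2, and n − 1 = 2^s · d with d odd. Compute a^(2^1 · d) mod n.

3847

n − 1 = 6696 = 2^3 · 837, so s = 3 and d = 837.
x_0 = 2^837 mod 6697 = 3546.
x_1 = 3546^2 mod 6697 = 3847.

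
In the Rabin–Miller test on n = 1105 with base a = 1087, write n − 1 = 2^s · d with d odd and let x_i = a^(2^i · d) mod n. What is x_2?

1

n − 1 = 1104 = 2^4 · 69, so s = 4 and d = 69.
Repeated squaring mod 1105: 1087^1 ≡ 1087, 1087^2 ≡ 324, 1087^4 ≡ 1, 1087^8 ≡ 1, 1087^16 ≡ 1, 1087^32 ≡ 1, 1087^64 ≡ 1.
69 = 64 + 4 + 1, so 1087^69 ≡ 1·1·1087 ≡ 1087 (mod 1105).
x_0 = 1087.
x_1 = 1087^2 mod 1105 = 324.
x_2 = 324^2 mod 1105 = 1.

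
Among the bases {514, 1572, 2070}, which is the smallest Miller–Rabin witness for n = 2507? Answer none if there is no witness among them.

514

n − 1 = 2506 = 2^1 · 1253, so s = 1 and d = 1253.
Base 514: x_0 = 514^1253 mod 2507 = 1498. x_0 ∉ {1, 2506} and s = 1, so 514 is a Miller–Rabin witness and 2507 is composite.
Base 1572: x_0 = 1572^1253 mod 2507 = 1590. x_0 ∉ {1, 2506} and s = 1, so 1572 is a Miller–Rabin witness and 2507 is composite.
Base 2070: x_0 = 2070^1253 mod 2507 = 2070. x_0 ∉ {1, 2506} and s = 1, so 2070 is a Miller–Rabin witness and 2507 is composite.
The smallest witness among the given bases is 514.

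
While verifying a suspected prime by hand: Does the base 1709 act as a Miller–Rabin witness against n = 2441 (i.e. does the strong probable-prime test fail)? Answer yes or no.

no

n − 1 = 2440 = 2^3 · 305, so s = 3 and d = 305.
Repeated squaring mod 2441: 1709^1 ≡ 1709, 1709^2 ≡ 1245, 1709^4 ≡ 2431, 1709^8 ≡ 100, 1709^16 ≡ 236, 1709^32 ≡ 1994, 1709^64 ≡ 2088, 1709^128 ≡ 118, 1709^256 ≡ 1719.
305 = 256 + 32 + 16 + 1, so 1709^305 ≡ 1719·1994·236·1709 ≡ 1319 (mod 2441).
x_0 = 1709^305 mod 2441 = 1319.
x_0 is neither 1 nor 2440, so continue squaring.
x_1 = 1319^2 mod 2441 = 1769.
x_2 = 1769^2 mod 2441 = 2440.
x_2 ≡ −1, so 1709 is not a witness.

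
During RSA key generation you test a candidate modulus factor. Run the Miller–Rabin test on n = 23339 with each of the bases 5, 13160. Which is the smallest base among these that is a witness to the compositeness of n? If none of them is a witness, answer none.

n − 1 = 23338 = 2^1 · 11669, so s = 1 and d = 11669.
Base 5: x_0 = 5^11669 mod 23339 = 1. x_0 = 1, so 5 is not a witness.
Base 13160: x_0 = 13160^11669 mod 23339 = 23338. x_0 = 23338 ≡ −1, so 13160 is not a witness.
No listed base is a witness for 23339.

none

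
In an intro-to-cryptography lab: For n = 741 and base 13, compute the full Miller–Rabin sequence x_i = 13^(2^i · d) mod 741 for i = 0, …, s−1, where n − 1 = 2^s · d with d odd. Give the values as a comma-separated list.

52, 481

n − 1 = 740 = 2^2 · 185, so s = 2 and d = 185.
x_0 = 13^185 mod 741 = 52.
x_1 = 52^2 mod 741 = 481.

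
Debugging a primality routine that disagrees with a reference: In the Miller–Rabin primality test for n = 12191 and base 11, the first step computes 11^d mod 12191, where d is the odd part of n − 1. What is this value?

n − 1 = 12190 = 2^1 · 6095, so s = 1 and d = 6095.
By repeated squaring, 11^6095 ≡ 2156 (mod 12191).

2156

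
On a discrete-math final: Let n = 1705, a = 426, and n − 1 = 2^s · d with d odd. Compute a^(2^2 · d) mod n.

n − 1 = 1704 = 2^3 · 213, so s = 3 and d = 213.
x_0 = 426^213 mod 1705 = 666.
x_1 = 666^2 mod 1705 = 256.
x_2 = 256^2 mod 1705 = 746.

746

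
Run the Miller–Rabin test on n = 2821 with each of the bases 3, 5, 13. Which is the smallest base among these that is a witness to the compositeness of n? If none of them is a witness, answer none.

3

n − 1 = 2820 = 2^2 · 705, so s = 2 and d = 705.
Base 3: x_0 = 3^705 mod 2821 = 1301. x_0 is neither 1 nor 2820, so continue squaring. x_1 = 1301^2 mod 2821 = 1. x_1 = 1 but x_0 ≠ ±1, a nontrivial square root of 1 — 3 is a witness and 2821 is composite.
Base 5: x_0 = 5^705 mod 2821 = 993. x_0 is neither 1 nor 2820, so continue squaring. x_1 = 993^2 mod 2821 = 1520. Reached i = s−1 = 1 without hitting −1: 5 is a Miller–Rabin witness and 2821 is composite.
Base 13: x_0 = 13^705 mod 2821 = 650. x_0 is neither 1 nor 2820, so continue squaring. x_1 = 650^2 mod 2821 = 2171. Reached i = s−1 = 1 without hitting −1: 13 is a Miller–Rabin witness and 2821 is composite.
The smallest witness among the given bases is 3.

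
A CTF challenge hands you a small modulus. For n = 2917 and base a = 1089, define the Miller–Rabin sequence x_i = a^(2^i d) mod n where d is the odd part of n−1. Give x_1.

1

n − 1 = 2916 = 2^2 · 729, so s = 2 and d = 729.
x_0 = 1089^729 mod 2917 = 2916.
x_1 = 2916^2 mod 2917 = 1.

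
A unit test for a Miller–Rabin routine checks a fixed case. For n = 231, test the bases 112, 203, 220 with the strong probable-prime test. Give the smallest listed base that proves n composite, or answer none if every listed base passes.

112

n − 1 = 230 = 2^1 · 115, so s = 1 and d = 115.
Base 112: x_0 = 112^115 mod 231 = 175. x_0 ∉ {1, 230} and s = 1, so 112 is a Miller–Rabin witness and 231 is composite.
Base 203: x_0 = 203^115 mod 231 = 56. x_0 ∉ {1, 230} and s = 1, so 203 is a Miller–Rabin witness and 231 is composite.
Base 220: x_0 = 220^115 mod 231 = 220. x_0 ∉ {1, 230} and s = 1, so 220 is a Miller–Rabin witness and 231 is composite.
The smallest witness among the given bases is 112.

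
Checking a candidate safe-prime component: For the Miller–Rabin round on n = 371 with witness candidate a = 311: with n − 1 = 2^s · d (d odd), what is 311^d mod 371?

n − 1 = 370 = 2^1 · 185, so s = 1 and d = 185.
311^185 mod 371 = 187.

187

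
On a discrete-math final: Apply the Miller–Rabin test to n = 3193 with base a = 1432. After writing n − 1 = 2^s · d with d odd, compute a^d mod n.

n − 1 = 3192 = 2^3 · 399, so s = 3 and d = 399.
Repeated squaring mod 3193: 1432^1 ≡ 1432, 1432^2 ≡ 718, 1432^4 ≡ 1451, 1432^8 ≡ 1214, 1432^16 ≡ 1823, 1432^32 ≡ 2609, 1432^64 ≡ 2598, 1432^128 ≡ 2795, 1432^256 ≡ 1947.
399 = 256 + 128 + 8 + 4 + 2 + 1, so 1432^399 ≡ 1947·2795·1214·1451·718·1432 ≡ 3068 (mod 3193).

3068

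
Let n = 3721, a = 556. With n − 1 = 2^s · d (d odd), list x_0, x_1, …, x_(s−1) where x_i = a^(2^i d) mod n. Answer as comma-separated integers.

1453, 1402, 916

n − 1 = 3720 = 2^3 · 465, so s = 3 and d = 465.
x_0 = 556^465 mod 3721 = 1453.
x_1 = 1453^2 mod 3721 = 1402.
x_2 = 1402^2 mod 3721 = 916.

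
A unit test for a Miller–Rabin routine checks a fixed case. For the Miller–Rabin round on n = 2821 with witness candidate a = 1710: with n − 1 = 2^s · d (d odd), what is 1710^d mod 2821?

1737

n − 1 = 2820 = 2^2 · 705, so s = 2 and d = 705.
1710^705 mod 2821 = 1737.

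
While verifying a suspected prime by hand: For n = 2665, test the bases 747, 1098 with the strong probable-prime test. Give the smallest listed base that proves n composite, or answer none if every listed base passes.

n − 1 = 2664 = 2^3 · 333, so s = 3 and d = 333.
Base 747: x_0 = 747^333 mod 2665 = 2592. x_0 is neither 1 nor 2664, so continue squaring. x_1 = 2592^2 mod 2665 = 2664. x_1 ≡ −1, so 747 is not a witness.
Base 1098: x_0 = 1098^333 mod 2665 = 278. x_0 is neither 1 nor 2664, so continue squaring. x_1 = 278^2 mod 2665 = 2664. x_1 ≡ −1, so 1098 is not a witness.
No listed base is a witness for 2665.

none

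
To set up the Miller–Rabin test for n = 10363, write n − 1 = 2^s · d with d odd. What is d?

5181

Halving: 10362 → 5181; 5181 is odd.
So 10362 = 2^1 · 5181.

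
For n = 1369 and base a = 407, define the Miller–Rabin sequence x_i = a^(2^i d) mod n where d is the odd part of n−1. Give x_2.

n − 1 = 1368 = 2^3 · 171, so s = 3 and d = 171.
x_0 = 407^171 mod 1369 = 0.
x_1 = 0^2 mod 1369 = 0.
x_2 = 0^2 mod 1369 = 0.

0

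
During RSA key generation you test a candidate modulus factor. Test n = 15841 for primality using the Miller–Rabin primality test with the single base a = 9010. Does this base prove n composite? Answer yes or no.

n − 1 = 15840 = 2^5 · 495, so s = 5 and d = 495.
x_0 = 9010^495 mod 15841 = 9115.
x_0 is neither 1 nor 15840, so continue squaring.
x_1 = 9115^2 mod 15841 = 13021.
x_2 = 13021^2 mod 15841 = 218.
x_3 = 218^2 mod 15841 = 1.
x_3 = 1 but x_2 ≠ ±1, a nontrivial square root of 1 — 9010 is a witness and 15841 is composite.

yes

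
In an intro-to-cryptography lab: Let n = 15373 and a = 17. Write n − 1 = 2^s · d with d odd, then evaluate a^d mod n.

2811

n − 1 = 15372 = 2^2 · 3843, so s = 2 and d = 3843.
Repeated squaring mod 15373: 17^1 ≡ 17, 17^2 ≡ 289, 17^4 ≡ 6656, 17^8 ≡ 12723, 17^16 ≡ 12412, 17^32 ≡ 4911, 17^64 ≡ 13057, 17^128 ≡ 14052, 17^256 ≡ 7892, 17^512 ≡ 7641, 17^1024 ≡ 13600, 17^2048 ≡ 7437.
3843 = 2048 + 1024 + 512 + 256 + 2 + 1, so 17^3843 ≡ 7437·13600·7641·7892·289·17 ≡ 2811 (mod 15373).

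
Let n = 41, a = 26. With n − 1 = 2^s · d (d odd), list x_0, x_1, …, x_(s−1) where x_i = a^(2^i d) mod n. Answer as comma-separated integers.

27, 32, 40

n − 1 = 40 = 2^3 · 5, so s = 3 and d = 5.
x_0 = 26^5 mod 41 = 27.
x_1 = 27^2 mod 41 = 32.
x_2 = 32^2 mod 41 = 40.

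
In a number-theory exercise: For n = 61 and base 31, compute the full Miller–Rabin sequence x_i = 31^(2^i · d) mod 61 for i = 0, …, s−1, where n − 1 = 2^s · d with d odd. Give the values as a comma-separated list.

n − 1 = 60 = 2^2 · 15, so s = 2 and d = 15.
x_0 = 31^15 mod 61 = 50.
x_1 = 50^2 mod 61 = 60.

50, 60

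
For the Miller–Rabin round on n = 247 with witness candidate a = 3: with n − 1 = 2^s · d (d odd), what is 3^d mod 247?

183

n − 1 = 246 = 2^1 · 123, so s = 1 and d = 123.
Repeated squaring mod 247: 3^1 ≡ 3, 3^2 ≡ 9, 3^4 ≡ 81, 3^8 ≡ 139, 3^16 ≡ 55, 3^32 ≡ 61, 3^64 ≡ 16.
123 = 64 + 32 + 16 + 8 + 2 + 1, so 3^123 ≡ 16·61·55·139·9·3 ≡ 183 (mod 247).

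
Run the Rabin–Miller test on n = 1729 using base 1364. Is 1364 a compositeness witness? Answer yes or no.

no

n − 1 = 1728 = 2^6 · 27, so s = 6 and d = 27.
x_0 = 1364^27 mod 1729 = 1728.
x_0 = 1728 ≡ −1, so 1364 is not a witness.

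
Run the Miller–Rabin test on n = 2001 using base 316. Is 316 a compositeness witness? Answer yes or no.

n − 1 = 2000 = 2^4 · 125, so s = 4 and d = 125.
By repeated squaring, 316^125 ≡ 1924 (mod 2001).
x_0 = 316^125 mod 2001 = 1924.
x_0 is neither 1 nor 2000, so continue squaring.
x_1 = 1924^2 mod 2001 = 1927.
x_2 = 1927^2 mod 2001 = 1474.
x_3 = 1474^2 mod 2001 = 1591.
Reached i = s−1 = 3 without hitting −1: 316 is a Miller–Rabin witness and 2001 is composite.

yes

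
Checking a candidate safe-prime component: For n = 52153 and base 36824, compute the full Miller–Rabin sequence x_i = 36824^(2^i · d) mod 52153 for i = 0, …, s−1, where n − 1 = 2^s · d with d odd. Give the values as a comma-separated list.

n − 1 = 52152 = 2^3 · 6519, so s = 3 and d = 6519.
x_0 = 36824^6519 mod 52153 = 8006.
x_1 = 8006^2 mod 52153 = 52152.
x_2 = 52152^2 mod 52153 = 1.

8006, 52152, 1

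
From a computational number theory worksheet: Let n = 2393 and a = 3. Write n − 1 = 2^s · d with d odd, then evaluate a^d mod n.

2335

n − 1 = 2392 = 2^3 · 299, so s = 3 and d = 299.
Repeated squaring mod 2393: 3^1 ≡ 3, 3^2 ≡ 9, 3^4 ≡ 81, 3^8 ≡ 1775, 3^16 ≡ 1437, 3^32 ≡ 2203, 3^64 ≡ 205, 3^128 ≡ 1344, 3^256 ≡ 2014.
299 = 256 + 32 + 8 + 2 + 1, so 3^299 ≡ 2014·2203·1775·9·3 ≡ 2335 (mod 2393).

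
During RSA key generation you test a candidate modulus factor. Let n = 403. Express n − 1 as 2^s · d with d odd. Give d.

Halving: 402 → 201; 201 is odd.
So 402 = 2^1 · 201.

201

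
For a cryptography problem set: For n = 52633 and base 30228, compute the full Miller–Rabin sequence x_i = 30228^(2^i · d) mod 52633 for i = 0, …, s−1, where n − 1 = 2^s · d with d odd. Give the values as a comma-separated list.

44703, 41098, 1

n − 1 = 52632 = 2^3 · 6579, so s = 3 and d = 6579.
x_0 = 30228^6579 mod 52633 = 44703.
x_1 = 44703^2 mod 52633 = 41098.
x_2 = 41098^2 mod 52633 = 1.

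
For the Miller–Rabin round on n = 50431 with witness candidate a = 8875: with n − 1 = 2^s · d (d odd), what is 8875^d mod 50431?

n − 1 = 50430 = 2^1 · 25215, so s = 1 and d = 25215.
8875^25215 mod 50431 = 40079.

40079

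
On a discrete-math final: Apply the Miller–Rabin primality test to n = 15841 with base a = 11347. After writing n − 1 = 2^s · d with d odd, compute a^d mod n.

n − 1 = 15840 = 2^5 · 495, so s = 5 and d = 495.
Repeated squaring mod 15841: 11347^1 ≡ 11347, 11347^2 ≡ 14602, 11347^4 ≡ 14385, 11347^8 ≡ 13083, 11347^16 ≡ 2884, 11347^32 ≡ 931, 11347^64 ≡ 11347, 11347^128 ≡ 14602, 11347^256 ≡ 14385.
495 = 256 + 128 + 64 + 32 + 8 + 4 + 2 + 1, so 11347^495 ≡ 14385·14602·11347·931·13083·14385·14602·11347 ≡ 6790 (mod 15841).

6790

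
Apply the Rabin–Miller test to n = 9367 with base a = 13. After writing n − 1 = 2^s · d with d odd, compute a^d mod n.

n − 1 = 9366 = 2^1 · 4683, so s = 1 and d = 4683.
13^4683 mod 9367 = 7365.

7365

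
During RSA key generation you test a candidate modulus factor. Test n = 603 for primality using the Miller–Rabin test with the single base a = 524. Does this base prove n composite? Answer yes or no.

n − 1 = 602 = 2^1 · 301, so s = 1 and d = 301.
x_0 = 524^301 mod 603 = 569.
x_0 ∉ {1, 602} and s = 1, so 524 is a Miller–Rabin witness and 603 is composite.

yes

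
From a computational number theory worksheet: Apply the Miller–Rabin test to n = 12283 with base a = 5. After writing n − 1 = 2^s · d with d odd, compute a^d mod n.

n − 1 = 12282 = 2^1 · 6141, so s = 1 and d = 6141.
5^6141 mod 12283 = 2490.

2490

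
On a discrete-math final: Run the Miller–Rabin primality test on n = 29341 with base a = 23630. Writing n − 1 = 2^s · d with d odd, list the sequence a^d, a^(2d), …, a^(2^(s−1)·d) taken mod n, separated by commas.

n − 1 = 29340 = 2^2 · 7335, so s = 2 and d = 7335.
x_0 = 23630^7335 mod 29341 = 6111.
x_1 = 6111^2 mod 29341 = 22569.

6111, 22569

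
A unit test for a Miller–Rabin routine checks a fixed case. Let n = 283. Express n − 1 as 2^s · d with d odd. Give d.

141

Halving: 282 → 141; 141 is odd.
So 282 = 2^1 · 141.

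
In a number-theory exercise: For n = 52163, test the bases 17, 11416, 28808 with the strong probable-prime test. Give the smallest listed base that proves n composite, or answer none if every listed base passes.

n − 1 = 52162 = 2^1 · 26081, so s = 1 and d = 26081.
Base 17: x_0 = 17^26081 mod 52163 = 52162. x_0 = 52162 ≡ −1, so 17 is not a witness.
Base 11416: x_0 = 11416^26081 mod 52163 = 52162. x_0 = 52162 ≡ −1, so 11416 is not a witness.
Base 28808: x_0 = 28808^26081 mod 52163 = 1. x_0 = 1, so 28808 is not a witness.
No listed base is a witness for 52163.

none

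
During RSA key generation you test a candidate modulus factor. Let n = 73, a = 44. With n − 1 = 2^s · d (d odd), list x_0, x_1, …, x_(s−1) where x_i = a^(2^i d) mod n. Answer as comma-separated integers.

22, 46, 72

n − 1 = 72 = 2^3 · 9, so s = 3 and d = 9.
x_0 = 44^9 mod 73 = 22.
x_1 = 22^2 mod 73 = 46.
x_2 = 46^2 mod 73 = 72.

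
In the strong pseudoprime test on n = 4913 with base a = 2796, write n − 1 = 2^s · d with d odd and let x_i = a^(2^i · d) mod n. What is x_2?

2702

n − 1 = 4912 = 2^4 · 307, so s = 4 and d = 307.
Repeated squaring mod 4913: 2796^1 ≡ 2796, 2796^2 ≡ 1033, 2796^4 ≡ 968, 2796^8 ≡ 3554, 2796^16 ≡ 4506, 2796^32 ≡ 3520, 2796^64 ≡ 4727, 2796^128 ≡ 205, 2796^256 ≡ 2721.
307 = 256 + 32 + 16 + 2 + 1, so 2796^307 ≡ 2721·3520·4506·1033·2796 ≡ 2416 (mod 4913).
x_0 = 2416.
x_1 = 2416^2 mod 4913 = 412.
x_2 = 412^2 mod 4913 = 2702.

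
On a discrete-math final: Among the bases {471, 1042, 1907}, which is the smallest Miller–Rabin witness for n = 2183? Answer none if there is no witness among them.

n − 1 = 2182 = 2^1 · 1091, so s = 1 and d = 1091.
Base 471: x_0 = 471^1091 mod 2183 = 825. x_0 ∉ {1, 2182} and s = 1, so 471 is a Miller–Rabin witness and 2183 is composite.
Base 1042: x_0 = 1042^1091 mod 2183 = 1918. x_0 ∉ {1, 2182} and s = 1, so 1042 is a Miller–Rabin witness and 2183 is composite.
Base 1907: x_0 = 1907^1091 mod 2183 = 1855. x_0 ∉ {1, 2182} and s = 1, so 1907 is a Miller–Rabin witness and 2183 is composite.
The smallest witness among the given bases is 471.

471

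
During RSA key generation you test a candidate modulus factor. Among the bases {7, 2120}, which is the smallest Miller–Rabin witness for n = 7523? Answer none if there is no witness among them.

none

n − 1 = 7522 = 2^1 · 3761, so s = 1 and d = 3761.
Base 7: x_0 = 7^3761 mod 7523 = 1. x_0 = 1, so 7 is not a witness.
Base 2120: x_0 = 2120^3761 mod 7523 = 7522. x_0 = 7522 ≡ −1, so 2120 is not a witness.
No listed base is a witness for 7523.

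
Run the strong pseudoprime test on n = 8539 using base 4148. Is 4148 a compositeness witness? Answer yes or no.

n − 1 = 8538 = 2^1 · 4269, so s = 1 and d = 4269.
By repeated squaring, 4148^4269 ≡ 8538 (mod 8539).
x_0 = 4148^4269 mod 8539 = 8538.
x_0 = 8538 ≡ −1, so 4148 is not a witness.

no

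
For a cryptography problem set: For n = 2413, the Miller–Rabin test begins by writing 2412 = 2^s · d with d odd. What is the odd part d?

603

Halving: 2412 → 1206 → 603; 603 is odd.
So 2412 = 2^2 · 603.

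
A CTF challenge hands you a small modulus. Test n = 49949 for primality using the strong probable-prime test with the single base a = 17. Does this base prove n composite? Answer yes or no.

n − 1 = 49948 = 2^2 · 12487, so s = 2 and d = 12487.
x_0 = 17^12487 mod 49949 = 14539.
x_0 is neither 1 nor 49948, so continue squaring.
x_1 = 14539^2 mod 49949 = 48302.
Reached i = s−1 = 1 without hitting −1: 17 is a Miller–Rabin witness and 49949 is composite.

yes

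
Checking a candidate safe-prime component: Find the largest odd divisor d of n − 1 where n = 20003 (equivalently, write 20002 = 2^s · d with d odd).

Halving: 20002 → 10001; 10001 is odd.
So 20002 = 2^1 · 10001.

10001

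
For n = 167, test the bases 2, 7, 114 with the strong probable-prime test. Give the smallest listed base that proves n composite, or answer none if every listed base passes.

n − 1 = 166 = 2^1 · 83, so s = 1 and d = 83.
Base 2: x_0 = 2^83 mod 167 = 1. x_0 = 1, so 2 is not a witness.
Base 7: x_0 = 7^83 mod 167 = 1. x_0 = 1, so 7 is not a witness.
Base 114: x_0 = 114^83 mod 167 = 1. x_0 = 1, so 114 is not a witness.
No listed base is a witness for 167.

none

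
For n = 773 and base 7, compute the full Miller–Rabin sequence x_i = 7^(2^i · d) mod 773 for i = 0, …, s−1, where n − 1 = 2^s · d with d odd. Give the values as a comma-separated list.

317, 772

n − 1 = 772 = 2^2 · 193, so s = 2 and d = 193.
x_0 = 7^193 mod 773 = 317.
x_1 = 317^2 mod 773 = 772.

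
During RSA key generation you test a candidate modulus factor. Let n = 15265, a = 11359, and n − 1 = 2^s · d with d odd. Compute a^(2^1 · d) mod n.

1

n − 1 = 15264 = 2^5 · 477, so s = 5 and d = 477.
x_0 = 11359^477 mod 15265 = 15264.
x_1 = 15264^2 mod 15265 = 1.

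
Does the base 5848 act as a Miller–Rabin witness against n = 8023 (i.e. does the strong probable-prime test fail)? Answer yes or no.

no

n − 1 = 8022 = 2^1 · 4011, so s = 1 and d = 4011.
x_0 = 5848^4011 mod 8023 = 8022.
x_0 = 8022 ≡ −1, so 5848 is not a witness.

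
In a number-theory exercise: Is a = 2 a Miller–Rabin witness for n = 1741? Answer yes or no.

n − 1 = 1740 = 2^2 · 435, so s = 2 and d = 435.
By repeated squaring, 2^435 ≡ 59 (mod 1741).
x_0 = 2^435 mod 1741 = 59.
x_0 is neither 1 nor 1740, so continue squaring.
x_1 = 59^2 mod 1741 = 1740.
x_1 ≡ −1, so 2 is not a witness.

no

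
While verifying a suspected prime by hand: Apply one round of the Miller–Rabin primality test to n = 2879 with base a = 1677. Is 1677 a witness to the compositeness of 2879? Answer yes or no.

no

n − 1 = 2878 = 2^1 · 1439, so s = 1 and d = 1439.
x_0 = 1677^1439 mod 2879 = 1.
x_0 = 1, so 1677 is not a witness.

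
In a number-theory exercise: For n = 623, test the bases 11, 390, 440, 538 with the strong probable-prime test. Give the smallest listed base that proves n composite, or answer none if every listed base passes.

11

n − 1 = 622 = 2^1 · 311, so s = 1 and d = 311.
Base 11: x_0 = 11^311 mod 623 = 352. x_0 ∉ {1, 622} and s = 1, so 11 is a Miller–Rabin witness and 623 is composite.
Base 390: x_0 = 390^311 mod 623 = 500. x_0 ∉ {1, 622} and s = 1, so 390 is a Miller–Rabin witness and 623 is composite.
Base 440: x_0 = 440^311 mod 623 = 587. x_0 ∉ {1, 622} and s = 1, so 440 is a Miller–Rabin witness and 623 is composite.
Base 538: x_0 = 538^311 mod 623 = 153. x_0 ∉ {1, 622} and s = 1, so 538 is a Miller–Rabin witness and 623 is composite.
The smallest witness among the given bases is 11.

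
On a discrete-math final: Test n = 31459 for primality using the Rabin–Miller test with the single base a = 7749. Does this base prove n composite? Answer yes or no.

n − 1 = 31458 = 2^1 · 15729, so s = 1 and d = 15729.
x_0 = 7749^15729 mod 31459 = 9297.
x_0 ∉ {1, 31458} and s = 1, so 7749 is a Miller–Rabin witness and 31459 is composite.

yes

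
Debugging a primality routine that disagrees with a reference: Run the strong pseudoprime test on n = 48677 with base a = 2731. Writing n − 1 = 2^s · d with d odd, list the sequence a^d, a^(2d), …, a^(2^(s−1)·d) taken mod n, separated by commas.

17250, 48676

n − 1 = 48676 = 2^2 · 12169, so s = 2 and d = 12169.
x_0 = 2731^12169 mod 48677 = 17250.
x_1 = 17250^2 mod 48677 = 48676.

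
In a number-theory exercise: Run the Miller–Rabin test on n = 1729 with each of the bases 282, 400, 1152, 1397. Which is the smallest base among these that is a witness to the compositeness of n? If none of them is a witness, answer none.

400

n − 1 = 1728 = 2^6 · 27, so s = 6 and d = 27.
Base 282: x_0 = 282^27 mod 1729 = 1. x_0 = 1, so 282 is not a witness.
Base 400: x_0 = 400^27 mod 1729 = 1065. x_0 is neither 1 nor 1728, so continue squaring. x_1 = 1065^2 mod 1729 = 1. x_1 = 1 but x_0 ≠ ±1, a nontrivial square root of 1 — 400 is a witness and 1729 is composite.
Base 1152: x_0 = 1152^27 mod 1729 = 512. x_0 is neither 1 nor 1728, so continue squaring. x_1 = 512^2 mod 1729 = 1065. x_2 = 1065^2 mod 1729 = 1. x_2 = 1 but x_1 ≠ ±1, a nontrivial square root of 1 — 1152 is a witness and 1729 is composite.
Base 1397: x_0 = 1397^27 mod 1729 = 645. x_0 is neither 1 nor 1728, so continue squaring. x_1 = 645^2 mod 1729 = 1065. x_2 = 1065^2 mod 1729 = 1. x_2 = 1 but x_1 ≠ ±1, a nontrivial square root of 1 — 1397 is a witness and 1729 is composite.
The smallest witness among the given bases is 400.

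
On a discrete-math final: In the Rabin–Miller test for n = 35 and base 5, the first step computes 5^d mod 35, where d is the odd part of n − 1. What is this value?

10

n − 1 = 34 = 2^1 · 17, so s = 1 and d = 17.
5^17 mod 35 = 10.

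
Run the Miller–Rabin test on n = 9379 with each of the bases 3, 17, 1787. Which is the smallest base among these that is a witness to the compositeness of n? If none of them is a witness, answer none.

3

n − 1 = 9378 = 2^1 · 4689, so s = 1 and d = 4689.
Base 3: x_0 = 3^4689 mod 9379 = 2689. x_0 ∉ {1, 9378} and s = 1, so 3 is a Miller–Rabin witness and 9379 is composite.
Base 17: x_0 = 17^4689 mod 9379 = 6013. x_0 ∉ {1, 9378} and s = 1, so 17 is a Miller–Rabin witness and 9379 is composite.
Base 1787: x_0 = 1787^4689 mod 9379 = 4491. x_0 ∉ {1, 9378} and s = 1, so 1787 is a Miller–Rabin witness and 9379 is composite.
The smallest witness among the given bases is 3.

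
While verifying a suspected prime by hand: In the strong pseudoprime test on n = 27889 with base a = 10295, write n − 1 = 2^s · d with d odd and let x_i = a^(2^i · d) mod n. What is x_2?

n − 1 = 27888 = 2^4 · 1743, so s = 4 and d = 1743.
Repeated squaring mod 27889: 10295^1 ≡ 10295, 10295^2 ≡ 8825, 10295^4 ≡ 14537, 10295^8 ≡ 9416, 10295^16 ≡ 1925, 10295^32 ≡ 24277, 10295^64 ≡ 22381, 10295^128 ≡ 22721, 10295^256 ≡ 18451, 10295^512 ≡ 26267, 10295^1024 ≡ 9318.
1743 = 1024 + 512 + 128 + 64 + 8 + 4 + 2 + 1, so 10295^1743 ≡ 9318·26267·22721·22381·9416·14537·8825·10295 ≡ 20876 (mod 27889).
x_0 = 20876.
x_1 = 20876^2 mod 27889 = 13862.
x_2 = 13862^2 mod 27889 = 27723.

27723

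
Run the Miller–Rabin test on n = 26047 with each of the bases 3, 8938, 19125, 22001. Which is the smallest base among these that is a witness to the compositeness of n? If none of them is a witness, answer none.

3

n − 1 = 26046 = 2^1 · 13023, so s = 1 and d = 13023.
Base 3: x_0 = 3^13023 mod 26047 = 9848. x_0 ∉ {1, 26046} and s = 1, so 3 is a Miller–Rabin witness and 26047 is composite.
Base 8938: x_0 = 8938^13023 mod 26047 = 11052. x_0 ∉ {1, 26046} and s = 1, so 8938 is a Miller–Rabin witness and 26047 is composite.
Base 19125: x_0 = 19125^13023 mod 26047 = 8429. x_0 ∉ {1, 26046} and s = 1, so 19125 is a Miller–Rabin witness and 26047 is composite.
Base 22001: x_0 = 22001^13023 mod 26047 = 1638. x_0 ∉ {1, 26046} and s = 1, so 22001 is a Miller–Rabin witness and 26047 is composite.
The smallest witness among the given bases is 3.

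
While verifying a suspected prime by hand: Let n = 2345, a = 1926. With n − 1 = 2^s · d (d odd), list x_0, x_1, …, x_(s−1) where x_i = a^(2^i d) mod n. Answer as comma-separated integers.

n − 1 = 2344 = 2^3 · 293, so s = 3 and d = 293.
x_0 = 1926^293 mod 2345 = 1821.
x_1 = 1821^2 mod 2345 = 211.
x_2 = 211^2 mod 2345 = 2311.

1821, 211, 2311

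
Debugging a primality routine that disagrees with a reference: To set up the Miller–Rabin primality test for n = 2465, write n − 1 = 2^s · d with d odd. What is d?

Halving: 2464 → 1232 → 616 → 308 → 154 → 77; 77 is odd.
So 2464 = 2^5 · 77.

77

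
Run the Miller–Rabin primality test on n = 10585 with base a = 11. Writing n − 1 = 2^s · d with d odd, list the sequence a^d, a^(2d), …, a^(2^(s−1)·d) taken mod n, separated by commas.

n − 1 = 10584 = 2^3 · 1323, so s = 3 and d = 1323.
x_0 = 11^1323 mod 10585 = 7436.
x_1 = 7436^2 mod 10585 = 8641.
x_2 = 8641^2 mod 10585 = 291.

7436, 8641, 291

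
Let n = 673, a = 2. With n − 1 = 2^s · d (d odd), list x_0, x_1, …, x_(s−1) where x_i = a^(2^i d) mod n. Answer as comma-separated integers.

84, 326, 615, 672, 1

n − 1 = 672 = 2^5 · 21, so s = 5 and d = 21.
x_0 = 2^21 mod 673 = 84.
x_1 = 84^2 mod 673 = 326.
x_2 = 326^2 mod 673 = 615.
x_3 = 615^2 mod 673 = 672.
x_4 = 672^2 mod 673 = 1.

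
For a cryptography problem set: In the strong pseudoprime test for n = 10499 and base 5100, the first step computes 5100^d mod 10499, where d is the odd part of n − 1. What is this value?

n − 1 = 10498 = 2^1 · 5249, so s = 1 and d = 5249.
Repeated squaring mod 10499: 5100^1 ≡ 5100, 5100^2 ≡ 3977, 5100^4 ≡ 5035, 5100^8 ≡ 6639, 5100^16 ≡ 1519, 5100^32 ≡ 8080, 5100^64 ≡ 3618, 5100^128 ≡ 8170, 5100^256 ≡ 6757, 5100^512 ≡ 7397, 5100^1024 ≡ 5320, 5100^2048 ≡ 7595, 5100^4096 ≡ 2519.
5249 = 4096 + 1024 + 128 + 1, so 5100^5249 ≡ 2519·5320·8170·5100 ≡ 10498 (mod 10499).

10498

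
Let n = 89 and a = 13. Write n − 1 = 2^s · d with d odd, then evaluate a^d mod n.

n − 1 = 88 = 2^3 · 11, so s = 3 and d = 11.
By repeated squaring, 13^11 ≡ 77 (mod 89).

77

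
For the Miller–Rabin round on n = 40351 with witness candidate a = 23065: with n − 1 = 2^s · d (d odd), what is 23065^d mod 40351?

1

n − 1 = 40350 = 2^1 · 20175, so s = 1 and d = 20175.
23065^20175 mod 40351 = 1.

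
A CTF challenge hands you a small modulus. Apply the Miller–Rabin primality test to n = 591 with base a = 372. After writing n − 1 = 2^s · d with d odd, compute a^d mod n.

372

n − 1 = 590 = 2^1 · 295, so s = 1 and d = 295.
Repeated squaring mod 591: 372^1 ≡ 372, 372^2 ≡ 90, 372^4 ≡ 417, 372^8 ≡ 135, 372^16 ≡ 495, 372^32 ≡ 351, 372^64 ≡ 273, 372^128 ≡ 63, 372^256 ≡ 423.
295 = 256 + 32 + 4 + 2 + 1, so 372^295 ≡ 423·351·417·90·372 ≡ 372 (mod 591).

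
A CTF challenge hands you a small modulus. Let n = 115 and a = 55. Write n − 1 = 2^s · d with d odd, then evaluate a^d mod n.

35

n − 1 = 114 = 2^1 · 57, so s = 1 and d = 57.
Repeated squaring mod 115: 55^1 ≡ 55, 55^2 ≡ 35, 55^4 ≡ 75, 55^8 ≡ 105, 55^16 ≡ 100, 55^32 ≡ 110.
57 = 32 + 16 + 8 + 1, so 55^57 ≡ 110·100·105·55 ≡ 35 (mod 115).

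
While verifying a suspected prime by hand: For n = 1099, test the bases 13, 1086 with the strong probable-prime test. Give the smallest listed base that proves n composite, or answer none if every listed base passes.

none

n − 1 = 1098 = 2^1 · 549, so s = 1 and d = 549.
Base 13: x_0 = 13^549 mod 1099 = 1098. x_0 = 1098 ≡ −1, so 13 is not a witness.
Base 1086: x_0 = 1086^549 mod 1099 = 1. x_0 = 1, so 1086 is not a witness.
No listed base is a witness for 1099.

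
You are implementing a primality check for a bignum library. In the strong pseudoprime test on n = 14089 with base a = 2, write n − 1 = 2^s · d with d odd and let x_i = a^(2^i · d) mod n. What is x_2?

n − 1 = 14088 = 2^3 · 1761, so s = 3 and d = 1761.
Repeated squaring mod 14089: 2^1 ≡ 2, 2^2 ≡ 4, 2^4 ≡ 16, 2^8 ≡ 256, 2^16 ≡ 9180, 2^32 ≡ 6091, 2^64 ≡ 3944, 2^128 ≡ 880, 2^256 ≡ 13594, 2^512 ≡ 5512, 2^1024 ≡ 6260.
1761 = 1024 + 512 + 128 + 64 + 32 + 1, so 2^1761 ≡ 6260·5512·880·3944·6091·2 ≡ 12182 (mod 14089).
x_0 = 12182.
x_1 = 12182^2 mod 14089 = 1687.
x_2 = 1687^2 mod 14089 = 14080.

14080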